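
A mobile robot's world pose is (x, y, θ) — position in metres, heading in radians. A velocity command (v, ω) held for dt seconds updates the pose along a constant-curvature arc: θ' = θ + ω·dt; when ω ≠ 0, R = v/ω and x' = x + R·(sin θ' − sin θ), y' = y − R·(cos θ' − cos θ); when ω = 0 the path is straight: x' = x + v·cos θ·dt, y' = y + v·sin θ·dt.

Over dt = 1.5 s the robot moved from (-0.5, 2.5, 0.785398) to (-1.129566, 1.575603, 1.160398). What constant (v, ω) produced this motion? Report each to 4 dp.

v = -0.7500, ω = 0.2500

Δθ = 1.160398 − 0.785398 = 0.375000
ω = Δθ/dt = 0.375000/1.5 = 0.2500
R = −Δy/(cos θ' − cos θ) = -3.0000
v = R·ω = -3.0000·0.2500 = -0.7500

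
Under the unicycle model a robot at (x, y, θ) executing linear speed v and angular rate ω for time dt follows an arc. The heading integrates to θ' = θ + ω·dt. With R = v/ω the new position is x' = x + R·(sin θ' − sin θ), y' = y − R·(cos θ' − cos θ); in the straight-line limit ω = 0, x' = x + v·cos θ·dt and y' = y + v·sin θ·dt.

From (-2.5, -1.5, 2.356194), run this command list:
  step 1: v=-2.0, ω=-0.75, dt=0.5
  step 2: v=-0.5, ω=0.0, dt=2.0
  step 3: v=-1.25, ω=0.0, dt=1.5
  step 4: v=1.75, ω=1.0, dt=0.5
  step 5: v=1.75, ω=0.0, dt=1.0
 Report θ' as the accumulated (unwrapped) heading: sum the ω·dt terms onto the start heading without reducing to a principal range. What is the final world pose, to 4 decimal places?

(-2.7066, -3.2006, 2.4812)

step 1: θ'=1.9812 (R=2.6667) → pose (-1.9404, -2.3217, 1.9812)
step 2: θ'=1.9812 (straight) → pose (-1.5414, -3.2386, 1.9812)
step 3: θ'=1.9812 (straight) → pose (-0.7933, -4.9580, 1.9812)
step 4: θ'=2.4812 (R=1.7500) → pose (-1.3245, -4.2741, 2.4812)
step 5: θ'=2.4812 (straight) → pose (-2.7066, -3.2006, 2.4812)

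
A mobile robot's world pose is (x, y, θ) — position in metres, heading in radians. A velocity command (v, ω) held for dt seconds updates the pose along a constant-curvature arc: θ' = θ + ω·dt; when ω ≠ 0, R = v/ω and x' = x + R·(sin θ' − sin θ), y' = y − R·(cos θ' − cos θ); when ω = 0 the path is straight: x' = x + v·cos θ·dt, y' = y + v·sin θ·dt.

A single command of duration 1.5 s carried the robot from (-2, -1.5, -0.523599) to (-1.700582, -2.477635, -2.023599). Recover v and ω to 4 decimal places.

v = 0.7500, ω = -1.0000

Δθ = -2.023599 − -0.523599 = -1.500000
ω = Δθ/dt = -1.500000/1.5 = -1.0000
R = −Δy/(cos θ' − cos θ) = -0.7500
v = R·ω = -0.7500·-1.0000 = 0.7500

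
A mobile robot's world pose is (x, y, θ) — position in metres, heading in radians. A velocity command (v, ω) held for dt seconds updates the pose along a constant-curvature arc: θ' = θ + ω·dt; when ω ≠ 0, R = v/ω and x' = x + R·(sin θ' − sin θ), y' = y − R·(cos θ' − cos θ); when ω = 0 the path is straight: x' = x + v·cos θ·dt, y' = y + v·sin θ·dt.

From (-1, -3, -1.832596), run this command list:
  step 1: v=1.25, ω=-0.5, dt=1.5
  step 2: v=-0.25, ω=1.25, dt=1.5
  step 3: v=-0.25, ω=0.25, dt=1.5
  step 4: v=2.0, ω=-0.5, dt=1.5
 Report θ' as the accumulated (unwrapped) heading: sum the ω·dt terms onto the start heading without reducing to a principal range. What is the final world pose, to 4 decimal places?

(-0.1618, -5.8702, -1.0826)

step 1: θ'=-2.5826 (R=-2.5000) → pose (-2.0890, -4.4724, -2.5826)
step 2: θ'=-0.7076 (R=-0.2000) → pose (-2.0650, -4.1509, -0.7076)
step 3: θ'=-0.3326 (R=-1.0000) → pose (-2.3886, -3.9656, -0.3326)
step 4: θ'=-1.0826 (R=-4.0000) → pose (-0.1618, -5.8702, -1.0826)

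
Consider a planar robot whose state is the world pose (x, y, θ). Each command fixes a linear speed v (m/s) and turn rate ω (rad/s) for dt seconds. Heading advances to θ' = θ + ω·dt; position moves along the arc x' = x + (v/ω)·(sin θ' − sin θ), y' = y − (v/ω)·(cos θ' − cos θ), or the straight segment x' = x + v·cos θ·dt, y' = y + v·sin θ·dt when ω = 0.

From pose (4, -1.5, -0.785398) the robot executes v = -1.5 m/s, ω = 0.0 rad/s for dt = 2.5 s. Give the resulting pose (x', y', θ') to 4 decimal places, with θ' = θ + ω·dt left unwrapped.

(1.3483, 1.1516, -0.7854)

θ' = -0.7854 + 0.0·2.5 = -0.7854
ω = 0 → straight: x' = 4 + -1.5·cos(-0.7854)·2.5 = 1.3483
y' = -1.5 + -1.5·sin(-0.7854)·2.5 = 1.1516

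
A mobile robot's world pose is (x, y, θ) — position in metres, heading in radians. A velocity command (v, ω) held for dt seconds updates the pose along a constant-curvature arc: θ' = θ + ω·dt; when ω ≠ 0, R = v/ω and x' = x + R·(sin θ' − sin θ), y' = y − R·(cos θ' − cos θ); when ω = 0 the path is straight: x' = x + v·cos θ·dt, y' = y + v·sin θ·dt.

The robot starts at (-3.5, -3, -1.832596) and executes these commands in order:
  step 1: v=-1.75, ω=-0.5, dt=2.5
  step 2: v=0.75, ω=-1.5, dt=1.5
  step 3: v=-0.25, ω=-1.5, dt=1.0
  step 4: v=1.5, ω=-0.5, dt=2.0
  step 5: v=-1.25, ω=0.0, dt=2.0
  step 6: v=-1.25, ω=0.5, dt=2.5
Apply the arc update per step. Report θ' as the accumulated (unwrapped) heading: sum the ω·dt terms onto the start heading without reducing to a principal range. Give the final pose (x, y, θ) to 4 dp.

(-1.3674, 2.6729, -6.5826)

step 1: θ'=-3.0826 (R=3.5000) → pose (-0.3256, -0.4120, -3.0826)
step 2: θ'=-5.3326 (R=-0.5000) → pose (-0.7620, 0.3778, -5.3326)
step 3: θ'=-6.8326 (R=0.1667) → pose (-0.9846, 0.3325, -6.8326)
step 4: θ'=-7.8326 (R=-3.0000) → pose (0.4481, -2.1618, -7.8326)
step 5: θ'=-7.8326 (straight) → pose (0.3947, 0.3376, -7.8326)
step 6: θ'=-6.5826 (R=-2.5000) → pose (-1.3674, 2.6729, -6.5826)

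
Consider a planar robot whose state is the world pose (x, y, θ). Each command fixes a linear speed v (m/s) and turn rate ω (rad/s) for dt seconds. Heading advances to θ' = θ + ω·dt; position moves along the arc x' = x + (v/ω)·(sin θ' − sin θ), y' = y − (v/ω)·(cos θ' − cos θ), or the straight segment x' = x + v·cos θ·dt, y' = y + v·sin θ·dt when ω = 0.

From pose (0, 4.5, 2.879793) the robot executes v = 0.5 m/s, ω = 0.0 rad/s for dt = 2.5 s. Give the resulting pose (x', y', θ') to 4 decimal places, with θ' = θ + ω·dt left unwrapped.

(-1.2074, 4.8235, 2.8798)

θ' = 2.8798 + 0.0·2.5 = 2.8798
ω = 0 → straight: x' = 0 + 0.5·cos(2.8798)·2.5 = -1.2074
y' = 4.5 + 0.5·sin(2.8798)·2.5 = 4.8235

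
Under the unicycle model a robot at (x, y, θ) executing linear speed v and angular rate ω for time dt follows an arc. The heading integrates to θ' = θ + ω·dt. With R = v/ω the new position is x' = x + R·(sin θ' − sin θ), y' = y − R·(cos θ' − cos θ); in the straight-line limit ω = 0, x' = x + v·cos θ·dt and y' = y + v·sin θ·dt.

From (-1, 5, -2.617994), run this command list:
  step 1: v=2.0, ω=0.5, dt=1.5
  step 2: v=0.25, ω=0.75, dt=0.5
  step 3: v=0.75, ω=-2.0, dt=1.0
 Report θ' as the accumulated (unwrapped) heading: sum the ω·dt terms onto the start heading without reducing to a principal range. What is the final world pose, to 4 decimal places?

step 1: θ'=-1.8680 (R=4.0000) → pose (-2.8246, 2.7073, -1.8680)
step 2: θ'=-1.4930 (R=0.3333) → pose (-2.8382, 2.5837, -1.4930)
step 3: θ'=-3.4930 (R=-0.3750) → pose (-3.3412, 2.2025, -3.4930)

(-3.3412, 2.2025, -3.4930)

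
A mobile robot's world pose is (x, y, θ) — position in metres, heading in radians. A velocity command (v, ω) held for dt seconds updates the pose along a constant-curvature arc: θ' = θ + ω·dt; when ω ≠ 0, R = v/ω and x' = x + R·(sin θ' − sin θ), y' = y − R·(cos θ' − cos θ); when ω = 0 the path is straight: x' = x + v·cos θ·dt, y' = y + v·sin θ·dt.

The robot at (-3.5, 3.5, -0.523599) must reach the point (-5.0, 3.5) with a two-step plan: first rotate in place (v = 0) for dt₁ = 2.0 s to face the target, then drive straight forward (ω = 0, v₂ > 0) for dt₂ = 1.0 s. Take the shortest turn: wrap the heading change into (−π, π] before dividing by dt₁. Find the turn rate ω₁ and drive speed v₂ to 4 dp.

ω₁ = -1.3090, v₂ = 1.5000

heading to target = atan2(3.5−3.5, -5−-3.5) = 3.1416
Δθ = wrap(3.1416 − -0.5236) = -2.6180; ω₁ = Δθ/dt₁ = -1.3090
distance = √((-5−-3.5)² + (3.5−3.5)²) = 1.5000; v₂ = distance/dt₂ = 1.5000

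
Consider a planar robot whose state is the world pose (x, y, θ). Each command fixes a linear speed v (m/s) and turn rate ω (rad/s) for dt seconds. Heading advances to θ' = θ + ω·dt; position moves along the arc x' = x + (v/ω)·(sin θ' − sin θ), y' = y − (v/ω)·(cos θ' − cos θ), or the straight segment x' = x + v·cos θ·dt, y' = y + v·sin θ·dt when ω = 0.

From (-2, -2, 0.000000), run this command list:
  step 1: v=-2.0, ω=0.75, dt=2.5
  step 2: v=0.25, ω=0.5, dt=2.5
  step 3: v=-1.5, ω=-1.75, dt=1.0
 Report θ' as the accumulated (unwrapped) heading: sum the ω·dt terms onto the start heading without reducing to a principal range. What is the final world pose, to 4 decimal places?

step 1: θ'=1.8750 (R=-2.6667) → pose (-4.5442, -5.4654, 1.8750)
step 2: θ'=3.1250 (R=0.5000) → pose (-5.0130, -5.1153, 3.1250)
step 3: θ'=1.3750 (R=0.8571) → pose (-4.1864, -6.1390, 1.3750)

(-4.1864, -6.1390, 1.3750)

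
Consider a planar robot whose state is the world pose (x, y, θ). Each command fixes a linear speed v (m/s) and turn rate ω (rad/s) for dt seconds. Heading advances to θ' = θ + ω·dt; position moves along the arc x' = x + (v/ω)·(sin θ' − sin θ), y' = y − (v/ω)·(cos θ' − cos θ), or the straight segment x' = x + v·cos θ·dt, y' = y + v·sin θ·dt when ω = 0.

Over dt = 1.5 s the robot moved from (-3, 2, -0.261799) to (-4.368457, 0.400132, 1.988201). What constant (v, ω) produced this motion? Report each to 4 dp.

v = -1.7500, ω = 1.5000

Δθ = 1.988201 − -0.261799 = 2.250000
ω = Δθ/dt = 2.250000/1.5 = 1.5000
R = −Δy/(cos θ' − cos θ) = -1.1667
v = R·ω = -1.1667·1.5000 = -1.7500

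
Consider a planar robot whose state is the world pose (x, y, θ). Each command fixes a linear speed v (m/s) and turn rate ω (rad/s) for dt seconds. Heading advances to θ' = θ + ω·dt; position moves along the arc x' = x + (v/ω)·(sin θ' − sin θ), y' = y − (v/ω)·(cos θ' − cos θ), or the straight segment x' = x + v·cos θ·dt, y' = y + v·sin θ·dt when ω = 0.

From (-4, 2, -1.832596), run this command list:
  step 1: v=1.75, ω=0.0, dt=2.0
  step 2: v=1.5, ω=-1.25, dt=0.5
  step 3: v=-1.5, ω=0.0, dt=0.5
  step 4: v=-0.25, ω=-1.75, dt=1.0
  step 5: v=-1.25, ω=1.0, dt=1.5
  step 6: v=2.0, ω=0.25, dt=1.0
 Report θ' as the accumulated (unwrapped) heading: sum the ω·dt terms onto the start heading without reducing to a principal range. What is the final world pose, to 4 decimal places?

(-4.5815, -3.1554, -2.4576)

step 1: θ'=-1.8326 (straight) → pose (-4.9059, -1.3807, -1.8326)
step 2: θ'=-2.4576 (R=-1.2000) → pose (-5.3067, -2.0002, -2.4576)
step 3: θ'=-2.4576 (straight) → pose (-4.7254, -1.5263, -2.4576)
step 4: θ'=-4.2076 (R=0.1429) → pose (-4.5101, -1.5679, -4.2076)
step 5: θ'=-2.7076 (R=-1.2500) → pose (-2.8904, -2.0975, -2.7076)
step 6: θ'=-2.4576 (R=8.0000) → pose (-4.5815, -3.1554, -2.4576)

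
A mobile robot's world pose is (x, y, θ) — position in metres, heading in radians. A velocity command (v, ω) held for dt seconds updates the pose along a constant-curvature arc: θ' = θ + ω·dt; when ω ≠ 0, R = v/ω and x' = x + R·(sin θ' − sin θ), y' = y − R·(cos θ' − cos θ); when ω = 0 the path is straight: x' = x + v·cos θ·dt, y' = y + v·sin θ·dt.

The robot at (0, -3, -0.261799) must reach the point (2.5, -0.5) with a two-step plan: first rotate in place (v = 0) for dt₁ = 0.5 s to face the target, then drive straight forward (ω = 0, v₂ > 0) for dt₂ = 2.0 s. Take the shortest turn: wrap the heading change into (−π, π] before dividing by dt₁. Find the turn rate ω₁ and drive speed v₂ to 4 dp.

heading to target = atan2(-0.5−-3, 2.5−0) = 0.7854
Δθ = wrap(0.7854 − -0.2618) = 1.0472; ω₁ = Δθ/dt₁ = 2.0944
distance = √((2.5−0)² + (-0.5−-3)²) = 3.5355; v₂ = distance/dt₂ = 1.7678

ω₁ = 2.0944, v₂ = 1.7678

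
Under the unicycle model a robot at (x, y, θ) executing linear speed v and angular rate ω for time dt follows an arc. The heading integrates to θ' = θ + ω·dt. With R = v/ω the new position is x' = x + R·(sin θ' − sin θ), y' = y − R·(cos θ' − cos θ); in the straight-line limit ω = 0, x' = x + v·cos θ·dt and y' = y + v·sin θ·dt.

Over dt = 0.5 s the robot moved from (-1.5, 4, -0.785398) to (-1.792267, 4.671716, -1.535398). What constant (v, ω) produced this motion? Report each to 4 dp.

Δθ = -1.535398 − -0.785398 = -0.750000
ω = Δθ/dt = -0.750000/0.5 = -1.5000
R = −Δy/(cos θ' − cos θ) = 1.0000
v = R·ω = 1.0000·-1.5000 = -1.5000

v = -1.5000, ω = -1.5000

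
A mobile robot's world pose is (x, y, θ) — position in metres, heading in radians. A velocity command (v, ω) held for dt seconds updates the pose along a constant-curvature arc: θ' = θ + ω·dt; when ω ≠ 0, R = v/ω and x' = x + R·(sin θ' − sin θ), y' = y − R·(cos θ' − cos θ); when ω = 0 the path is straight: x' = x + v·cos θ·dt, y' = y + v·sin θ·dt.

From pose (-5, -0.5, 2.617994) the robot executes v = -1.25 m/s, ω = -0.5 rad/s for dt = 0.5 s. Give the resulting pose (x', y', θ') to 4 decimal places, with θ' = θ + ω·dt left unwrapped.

(-4.5032, -0.8766, 2.3680)

θ' = 2.6180 + -0.5·0.5 = 2.3680
R = v/ω = -1.25/-0.5 = 2.5000
x' = -5 + 2.5000·(sin 2.3680 − sin 2.6180) = -4.5032
y' = -0.5 − 2.5000·(cos 2.3680 − cos 2.6180) = -0.8766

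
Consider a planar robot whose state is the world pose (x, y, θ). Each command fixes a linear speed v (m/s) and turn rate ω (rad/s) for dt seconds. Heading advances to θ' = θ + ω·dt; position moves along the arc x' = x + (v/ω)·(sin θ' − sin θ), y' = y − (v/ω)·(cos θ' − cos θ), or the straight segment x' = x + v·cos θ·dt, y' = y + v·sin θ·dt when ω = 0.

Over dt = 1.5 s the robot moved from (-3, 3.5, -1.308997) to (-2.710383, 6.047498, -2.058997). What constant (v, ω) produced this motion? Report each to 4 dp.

v = -1.7500, ω = -0.5000

Δθ = -2.058997 − -1.308997 = -0.750000
ω = Δθ/dt = -0.750000/1.5 = -0.5000
R = −Δy/(cos θ' − cos θ) = 3.5000
v = R·ω = 3.5000·-0.5000 = -1.7500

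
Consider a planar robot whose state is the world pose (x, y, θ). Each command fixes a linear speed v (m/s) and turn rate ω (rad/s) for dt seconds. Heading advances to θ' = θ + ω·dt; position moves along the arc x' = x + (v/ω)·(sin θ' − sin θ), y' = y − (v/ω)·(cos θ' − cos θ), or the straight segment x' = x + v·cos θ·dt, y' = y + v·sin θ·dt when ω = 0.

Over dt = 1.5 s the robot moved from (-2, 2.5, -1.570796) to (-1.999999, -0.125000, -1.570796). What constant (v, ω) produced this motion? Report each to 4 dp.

Δθ = -1.570796 − -1.570796 = 0.000000
ω = Δθ/dt = 0.000000/1.5 = 0.0000
ω = 0 → v = (Δx·cos θ + Δy·sin θ)/dt = 1.7500

v = 1.7500, ω = 0.0000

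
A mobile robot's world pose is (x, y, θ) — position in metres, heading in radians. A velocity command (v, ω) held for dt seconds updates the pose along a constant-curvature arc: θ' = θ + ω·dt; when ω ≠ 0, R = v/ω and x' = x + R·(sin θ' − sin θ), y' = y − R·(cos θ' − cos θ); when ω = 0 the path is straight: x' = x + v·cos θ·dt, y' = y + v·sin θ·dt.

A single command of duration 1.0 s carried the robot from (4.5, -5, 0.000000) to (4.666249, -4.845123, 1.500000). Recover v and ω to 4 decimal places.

Δθ = 1.500000 − 0.000000 = 1.500000
ω = Δθ/dt = 1.500000/1.0 = 1.5000
R = Δx/(sin θ' − sin θ) = 0.1667
v = R·ω = 0.1667·1.5000 = 0.2500

v = 0.2500, ω = 1.5000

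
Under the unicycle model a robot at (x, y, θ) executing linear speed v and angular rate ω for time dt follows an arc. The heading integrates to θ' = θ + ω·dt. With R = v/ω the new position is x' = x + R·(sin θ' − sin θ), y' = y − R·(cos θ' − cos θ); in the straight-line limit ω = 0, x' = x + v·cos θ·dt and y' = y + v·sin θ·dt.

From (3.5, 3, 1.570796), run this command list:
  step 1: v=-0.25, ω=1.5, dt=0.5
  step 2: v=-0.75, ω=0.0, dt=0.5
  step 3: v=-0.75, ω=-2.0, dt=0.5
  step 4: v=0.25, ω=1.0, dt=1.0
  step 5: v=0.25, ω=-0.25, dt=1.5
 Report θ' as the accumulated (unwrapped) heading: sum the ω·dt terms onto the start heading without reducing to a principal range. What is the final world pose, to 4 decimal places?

(3.6312, 2.8112, 1.9458)

step 1: θ'=2.3208 (R=-0.1667) → pose (3.5447, 2.8864, 2.3208)
step 2: θ'=2.3208 (straight) → pose (3.8003, 2.6120, 2.3208)
step 3: θ'=1.3208 (R=0.3750) → pose (3.8893, 2.2636, 1.3208)
step 4: θ'=2.3208 (R=0.2500) → pose (3.8300, 2.4959, 2.3208)
step 5: θ'=1.9458 (R=-1.0000) → pose (3.6312, 2.8112, 1.9458)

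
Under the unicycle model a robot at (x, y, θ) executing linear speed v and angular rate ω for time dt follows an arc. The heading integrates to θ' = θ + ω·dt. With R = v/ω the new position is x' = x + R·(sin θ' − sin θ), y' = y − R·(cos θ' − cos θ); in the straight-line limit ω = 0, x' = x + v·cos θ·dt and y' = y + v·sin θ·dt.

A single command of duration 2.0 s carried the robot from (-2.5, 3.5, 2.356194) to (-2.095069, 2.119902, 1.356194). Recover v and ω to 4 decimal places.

Δθ = 1.356194 − 2.356194 = -1.000000
ω = Δθ/dt = -1.000000/2.0 = -0.5000
R = −Δy/(cos θ' − cos θ) = 1.5000
v = R·ω = 1.5000·-0.5000 = -0.7500

v = -0.7500, ω = -0.5000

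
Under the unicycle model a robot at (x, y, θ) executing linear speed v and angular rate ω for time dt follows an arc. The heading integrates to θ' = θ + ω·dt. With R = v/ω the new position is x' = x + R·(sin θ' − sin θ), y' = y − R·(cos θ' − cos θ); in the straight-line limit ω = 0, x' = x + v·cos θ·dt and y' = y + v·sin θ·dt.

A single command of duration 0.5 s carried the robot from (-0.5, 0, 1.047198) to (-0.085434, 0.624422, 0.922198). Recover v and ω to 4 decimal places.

Δθ = 0.922198 − 1.047198 = -0.125000
ω = Δθ/dt = -0.125000/0.5 = -0.2500
R = −Δy/(cos θ' − cos θ) = -6.0000
v = R·ω = -6.0000·-0.2500 = 1.5000

v = 1.5000, ω = -0.2500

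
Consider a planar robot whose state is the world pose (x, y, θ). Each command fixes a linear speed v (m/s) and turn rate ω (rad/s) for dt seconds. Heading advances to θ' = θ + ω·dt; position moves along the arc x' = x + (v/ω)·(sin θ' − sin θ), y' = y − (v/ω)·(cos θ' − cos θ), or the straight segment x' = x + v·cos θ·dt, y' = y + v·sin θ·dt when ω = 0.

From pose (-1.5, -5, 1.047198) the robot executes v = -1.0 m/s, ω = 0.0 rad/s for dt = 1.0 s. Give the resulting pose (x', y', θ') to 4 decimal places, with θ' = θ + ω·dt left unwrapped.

(-2.0000, -5.8660, 1.0472)

θ' = 1.0472 + 0.0·1.0 = 1.0472
ω = 0 → straight: x' = -1.5 + -1.0·cos(1.0472)·1.0 = -2.0000
y' = -5 + -1.0·sin(1.0472)·1.0 = -5.8660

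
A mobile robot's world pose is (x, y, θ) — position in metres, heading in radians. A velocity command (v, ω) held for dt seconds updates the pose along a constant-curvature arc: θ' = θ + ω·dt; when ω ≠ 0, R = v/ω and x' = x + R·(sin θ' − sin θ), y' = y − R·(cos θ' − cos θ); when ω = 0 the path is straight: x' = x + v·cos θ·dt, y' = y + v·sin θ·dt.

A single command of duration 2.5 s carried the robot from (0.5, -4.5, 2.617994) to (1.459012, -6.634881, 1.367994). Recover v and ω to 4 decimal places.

v = -1.0000, ω = -0.5000

Δθ = 1.367994 − 2.617994 = -1.250000
ω = Δθ/dt = -1.250000/2.5 = -0.5000
R = −Δy/(cos θ' − cos θ) = 2.0000
v = R·ω = 2.0000·-0.5000 = -1.0000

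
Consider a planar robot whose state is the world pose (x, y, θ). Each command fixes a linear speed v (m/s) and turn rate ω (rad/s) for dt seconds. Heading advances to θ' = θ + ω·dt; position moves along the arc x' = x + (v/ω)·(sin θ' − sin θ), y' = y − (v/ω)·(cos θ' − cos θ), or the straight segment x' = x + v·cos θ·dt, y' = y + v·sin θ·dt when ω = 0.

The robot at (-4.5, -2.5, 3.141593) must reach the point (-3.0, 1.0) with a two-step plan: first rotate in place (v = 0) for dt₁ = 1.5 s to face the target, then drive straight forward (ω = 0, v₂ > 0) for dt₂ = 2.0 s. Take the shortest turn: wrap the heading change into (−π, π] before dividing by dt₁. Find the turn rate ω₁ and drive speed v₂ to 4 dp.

heading to target = atan2(1−-2.5, -3−-4.5) = 1.1659
Δθ = wrap(1.1659 − 3.1416) = -1.9757; ω₁ = Δθ/dt₁ = -1.3171
distance = √((-3−-4.5)² + (1−-2.5)²) = 3.8079; v₂ = distance/dt₂ = 1.9039

ω₁ = -1.3171, v₂ = 1.9039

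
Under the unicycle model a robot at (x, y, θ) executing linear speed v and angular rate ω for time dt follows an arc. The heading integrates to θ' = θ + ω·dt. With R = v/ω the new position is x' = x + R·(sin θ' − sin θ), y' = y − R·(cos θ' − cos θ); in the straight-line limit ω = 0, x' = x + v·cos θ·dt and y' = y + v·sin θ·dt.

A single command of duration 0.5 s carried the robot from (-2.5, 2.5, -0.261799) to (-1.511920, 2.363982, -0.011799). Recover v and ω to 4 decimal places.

Δθ = -0.011799 − -0.261799 = 0.250000
ω = Δθ/dt = 0.250000/0.5 = 0.5000
R = Δx/(sin θ' − sin θ) = 4.0000
v = R·ω = 4.0000·0.5000 = 2.0000

v = 2.0000, ω = 0.5000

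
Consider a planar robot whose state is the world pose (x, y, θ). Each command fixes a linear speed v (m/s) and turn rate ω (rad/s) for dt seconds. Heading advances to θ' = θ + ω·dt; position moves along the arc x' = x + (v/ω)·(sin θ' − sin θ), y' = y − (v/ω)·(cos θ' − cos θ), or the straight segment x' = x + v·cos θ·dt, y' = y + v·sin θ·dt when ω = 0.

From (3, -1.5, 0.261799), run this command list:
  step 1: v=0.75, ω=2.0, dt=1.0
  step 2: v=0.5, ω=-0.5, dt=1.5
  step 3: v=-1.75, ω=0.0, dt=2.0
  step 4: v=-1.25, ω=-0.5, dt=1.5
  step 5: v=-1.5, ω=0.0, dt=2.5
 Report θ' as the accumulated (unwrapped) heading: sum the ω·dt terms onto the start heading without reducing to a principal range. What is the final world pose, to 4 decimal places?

(-0.7257, -7.9463, 0.7618)

step 1: θ'=2.2618 (R=0.3750) → pose (3.1919, -0.8988, 2.2618)
step 2: θ'=1.5118 (R=-1.0000) → pose (2.9643, -0.2025, 1.5118)
step 3: θ'=1.5118 (straight) → pose (2.7579, -3.6964, 1.5118)
step 4: θ'=0.7618 (R=2.5000) → pose (1.9878, -5.3580, 0.7618)
step 5: θ'=0.7618 (straight) → pose (-0.7257, -7.9463, 0.7618)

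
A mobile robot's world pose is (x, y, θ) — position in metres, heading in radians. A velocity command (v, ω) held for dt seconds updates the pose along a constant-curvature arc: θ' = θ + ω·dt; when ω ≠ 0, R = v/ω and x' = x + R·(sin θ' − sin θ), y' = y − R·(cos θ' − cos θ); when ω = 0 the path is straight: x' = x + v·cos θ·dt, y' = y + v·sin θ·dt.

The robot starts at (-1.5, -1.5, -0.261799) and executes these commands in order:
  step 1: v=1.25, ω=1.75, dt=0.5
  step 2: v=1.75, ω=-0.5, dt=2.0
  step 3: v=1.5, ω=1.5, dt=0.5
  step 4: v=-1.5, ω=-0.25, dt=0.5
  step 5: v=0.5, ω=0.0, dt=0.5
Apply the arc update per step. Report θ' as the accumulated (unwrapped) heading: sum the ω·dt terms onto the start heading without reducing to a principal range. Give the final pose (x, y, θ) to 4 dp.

(2.6900, -1.1868, 0.2382)

step 1: θ'=0.6132 (R=0.7143) → pose (-0.9041, -1.3942, 0.6132)
step 2: θ'=-0.3868 (R=-3.5000) → pose (2.4304, -1.0151, -0.3868)
step 3: θ'=0.3632 (R=1.0000) → pose (3.1629, -1.0238, 0.3632)
step 4: θ'=0.2382 (R=6.0000) → pose (2.4470, -1.2458, 0.2382)
step 5: θ'=0.2382 (straight) → pose (2.6900, -1.1868, 0.2382)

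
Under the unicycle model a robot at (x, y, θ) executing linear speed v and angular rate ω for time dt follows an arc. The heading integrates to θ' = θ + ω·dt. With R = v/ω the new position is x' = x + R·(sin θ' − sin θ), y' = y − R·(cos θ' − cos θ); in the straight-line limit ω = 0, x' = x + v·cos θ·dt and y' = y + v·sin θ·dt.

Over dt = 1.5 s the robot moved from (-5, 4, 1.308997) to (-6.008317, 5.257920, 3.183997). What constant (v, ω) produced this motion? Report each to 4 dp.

Δθ = 3.183997 − 1.308997 = 1.875000
ω = Δθ/dt = 1.875000/1.5 = 1.2500
R = −Δy/(cos θ' − cos θ) = 1.0000
v = R·ω = 1.0000·1.2500 = 1.2500

v = 1.2500, ω = 1.2500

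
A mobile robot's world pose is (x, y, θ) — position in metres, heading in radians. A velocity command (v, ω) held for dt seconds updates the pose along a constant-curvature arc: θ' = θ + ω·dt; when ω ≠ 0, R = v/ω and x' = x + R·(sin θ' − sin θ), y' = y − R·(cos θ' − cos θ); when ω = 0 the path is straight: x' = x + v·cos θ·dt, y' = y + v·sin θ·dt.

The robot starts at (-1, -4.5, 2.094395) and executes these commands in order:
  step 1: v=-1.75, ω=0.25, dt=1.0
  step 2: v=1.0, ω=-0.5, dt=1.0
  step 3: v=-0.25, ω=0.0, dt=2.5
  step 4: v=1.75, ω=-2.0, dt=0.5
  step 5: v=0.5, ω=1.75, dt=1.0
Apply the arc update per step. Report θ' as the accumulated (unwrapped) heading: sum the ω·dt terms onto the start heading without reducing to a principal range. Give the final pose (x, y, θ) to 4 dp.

step 1: θ'=2.3444 (R=-7.0000) → pose (0.0544, -5.8910, 2.3444)
step 2: θ'=1.8444 (R=-2.0000) → pose (-0.4404, -5.0340, 1.8444)
step 3: θ'=1.8444 (straight) → pose (-0.2716, -5.6357, 1.8444)
step 4: θ'=0.8444 (R=-0.8750) → pose (-0.0832, -4.8181, 0.8444)
step 5: θ'=2.5944 (R=0.2857) → pose (-0.1482, -4.3844, 2.5944)

(-0.1482, -4.3844, 2.5944)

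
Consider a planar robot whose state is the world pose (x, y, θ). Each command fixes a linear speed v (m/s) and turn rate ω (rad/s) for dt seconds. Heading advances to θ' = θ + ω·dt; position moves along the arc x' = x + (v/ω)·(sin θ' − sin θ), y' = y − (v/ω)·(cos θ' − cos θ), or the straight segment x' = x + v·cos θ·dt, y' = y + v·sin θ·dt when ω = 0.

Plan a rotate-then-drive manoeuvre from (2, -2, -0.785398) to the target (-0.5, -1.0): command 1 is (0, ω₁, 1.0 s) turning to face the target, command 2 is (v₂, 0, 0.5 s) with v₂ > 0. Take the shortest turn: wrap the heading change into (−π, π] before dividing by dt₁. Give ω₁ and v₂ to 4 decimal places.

ω₁ = -2.7367, v₂ = 5.3852

heading to target = atan2(-1−-2, -0.5−2) = 2.7611
Δθ = wrap(2.7611 − -0.7854) = -2.7367; ω₁ = Δθ/dt₁ = -2.7367
distance = √((-0.5−2)² + (-1−-2)²) = 2.6926; v₂ = distance/dt₂ = 5.3852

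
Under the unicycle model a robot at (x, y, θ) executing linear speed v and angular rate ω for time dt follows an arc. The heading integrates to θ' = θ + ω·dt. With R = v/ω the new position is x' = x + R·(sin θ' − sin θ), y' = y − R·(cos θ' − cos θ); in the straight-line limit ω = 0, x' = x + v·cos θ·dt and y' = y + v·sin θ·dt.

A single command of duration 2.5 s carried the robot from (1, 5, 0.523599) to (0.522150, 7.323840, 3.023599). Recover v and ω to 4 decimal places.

v = 1.2500, ω = 1.0000

Δθ = 3.023599 − 0.523599 = 2.500000
ω = Δθ/dt = 2.500000/2.5 = 1.0000
R = −Δy/(cos θ' − cos θ) = 1.2500
v = R·ω = 1.2500·1.0000 = 1.2500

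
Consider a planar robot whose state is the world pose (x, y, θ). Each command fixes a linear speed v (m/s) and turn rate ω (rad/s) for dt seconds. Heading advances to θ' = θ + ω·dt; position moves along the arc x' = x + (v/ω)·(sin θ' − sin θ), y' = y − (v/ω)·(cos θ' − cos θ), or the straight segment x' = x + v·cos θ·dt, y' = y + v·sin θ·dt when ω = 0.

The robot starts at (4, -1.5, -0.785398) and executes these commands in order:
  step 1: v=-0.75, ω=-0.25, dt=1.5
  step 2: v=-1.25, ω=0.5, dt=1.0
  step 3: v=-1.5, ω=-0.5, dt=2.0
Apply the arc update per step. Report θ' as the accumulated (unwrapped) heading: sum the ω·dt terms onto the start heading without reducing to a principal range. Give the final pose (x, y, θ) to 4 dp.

(1.4639, 3.0390, -1.6604)

step 1: θ'=-1.1604 (R=3.0000) → pose (3.3704, -0.5756, -1.1604)
step 2: θ'=-0.6604 (R=-2.5000) → pose (2.6116, 0.4013, -0.6604)
step 3: θ'=-1.6604 (R=3.0000) → pose (1.4639, 3.0390, -1.6604)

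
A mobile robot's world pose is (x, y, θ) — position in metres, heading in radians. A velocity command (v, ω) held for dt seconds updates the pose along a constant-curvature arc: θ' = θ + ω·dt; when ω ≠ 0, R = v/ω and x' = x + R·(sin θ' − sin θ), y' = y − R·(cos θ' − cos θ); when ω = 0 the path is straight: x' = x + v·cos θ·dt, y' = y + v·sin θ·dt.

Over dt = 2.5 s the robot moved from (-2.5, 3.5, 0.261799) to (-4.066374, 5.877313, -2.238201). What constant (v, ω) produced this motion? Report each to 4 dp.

Δθ = -2.238201 − 0.261799 = -2.500000
ω = Δθ/dt = -2.500000/2.5 = -1.0000
R = −Δy/(cos θ' − cos θ) = 1.5000
v = R·ω = 1.5000·-1.0000 = -1.5000

v = -1.5000, ω = -1.0000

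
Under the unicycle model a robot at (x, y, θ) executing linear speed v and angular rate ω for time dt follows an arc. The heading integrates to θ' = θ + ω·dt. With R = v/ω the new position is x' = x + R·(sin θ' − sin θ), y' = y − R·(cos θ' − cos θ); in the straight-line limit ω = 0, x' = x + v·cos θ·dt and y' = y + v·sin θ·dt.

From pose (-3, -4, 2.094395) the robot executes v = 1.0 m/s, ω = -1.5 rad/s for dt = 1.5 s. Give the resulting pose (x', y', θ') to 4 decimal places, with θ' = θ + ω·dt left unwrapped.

θ' = 2.0944 + -1.5·1.5 = -0.1556
R = v/ω = 1.0/-1.5 = -0.6667
x' = -3 + -0.6667·(sin -0.1556 − sin 2.0944) = -2.3193
y' = -4 − -0.6667·(cos -0.1556 − cos 2.0944) = -3.0081

(-2.3193, -3.0081, -0.1556)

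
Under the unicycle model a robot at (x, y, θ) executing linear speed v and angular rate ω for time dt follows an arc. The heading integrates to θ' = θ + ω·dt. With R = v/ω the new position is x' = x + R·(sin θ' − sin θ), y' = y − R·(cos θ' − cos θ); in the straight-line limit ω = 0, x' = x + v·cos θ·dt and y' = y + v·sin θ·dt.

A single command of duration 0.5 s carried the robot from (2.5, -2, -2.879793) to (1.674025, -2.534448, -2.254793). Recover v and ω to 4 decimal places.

Δθ = -2.254793 − -2.879793 = 0.625000
ω = Δθ/dt = 0.625000/0.5 = 1.2500
R = Δx/(sin θ' − sin θ) = 1.6000
v = R·ω = 1.6000·1.2500 = 2.0000

v = 2.0000, ω = 1.2500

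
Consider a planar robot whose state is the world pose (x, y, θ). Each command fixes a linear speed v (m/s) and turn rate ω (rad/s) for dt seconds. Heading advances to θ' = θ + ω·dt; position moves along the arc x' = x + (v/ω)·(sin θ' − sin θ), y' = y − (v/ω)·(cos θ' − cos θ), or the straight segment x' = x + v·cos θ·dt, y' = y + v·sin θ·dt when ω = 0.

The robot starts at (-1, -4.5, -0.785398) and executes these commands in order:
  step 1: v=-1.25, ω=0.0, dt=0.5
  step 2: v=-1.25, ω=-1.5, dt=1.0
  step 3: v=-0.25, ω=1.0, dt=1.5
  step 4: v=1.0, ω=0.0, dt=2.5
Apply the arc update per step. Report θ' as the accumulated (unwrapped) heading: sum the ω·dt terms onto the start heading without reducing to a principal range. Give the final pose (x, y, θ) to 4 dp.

(0.2736, -4.3499, -0.7854)

step 1: θ'=-0.7854 (straight) → pose (-1.4419, -4.0581, -0.7854)
step 2: θ'=-2.2854 (R=0.8333) → pose (-1.4821, -2.9227, -2.2854)
step 3: θ'=-0.7854 (R=-0.2500) → pose (-1.4942, -2.5821, -0.7854)
step 4: θ'=-0.7854 (straight) → pose (0.2736, -4.3499, -0.7854)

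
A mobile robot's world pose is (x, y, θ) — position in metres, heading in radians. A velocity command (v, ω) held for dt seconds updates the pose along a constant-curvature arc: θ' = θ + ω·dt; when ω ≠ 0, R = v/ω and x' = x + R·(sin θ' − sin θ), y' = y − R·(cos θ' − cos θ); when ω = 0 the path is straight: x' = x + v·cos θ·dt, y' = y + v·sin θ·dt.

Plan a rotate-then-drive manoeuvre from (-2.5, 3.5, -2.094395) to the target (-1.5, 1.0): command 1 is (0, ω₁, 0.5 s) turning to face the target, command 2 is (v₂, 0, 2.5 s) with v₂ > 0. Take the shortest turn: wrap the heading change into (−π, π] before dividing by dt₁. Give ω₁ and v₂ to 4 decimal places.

heading to target = atan2(1−3.5, -1.5−-2.5) = -1.1903
Δθ = wrap(-1.1903 − -2.0944) = 0.9041; ω₁ = Δθ/dt₁ = 1.8082
distance = √((-1.5−-2.5)² + (1−3.5)²) = 2.6926; v₂ = distance/dt₂ = 1.0770

ω₁ = 1.8082, v₂ = 1.0770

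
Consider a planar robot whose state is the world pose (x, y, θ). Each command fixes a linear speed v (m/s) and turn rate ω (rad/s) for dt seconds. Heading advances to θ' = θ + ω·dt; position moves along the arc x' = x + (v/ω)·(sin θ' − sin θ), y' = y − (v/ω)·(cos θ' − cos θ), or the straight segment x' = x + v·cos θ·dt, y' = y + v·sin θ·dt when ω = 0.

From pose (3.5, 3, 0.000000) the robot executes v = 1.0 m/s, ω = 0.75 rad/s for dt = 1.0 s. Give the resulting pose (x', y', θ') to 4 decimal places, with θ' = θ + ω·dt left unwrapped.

(4.4089, 3.3577, 0.7500)

θ' = 0.0000 + 0.75·1.0 = 0.7500
R = v/ω = 1.0/0.75 = 1.3333
x' = 3.5 + 1.3333·(sin 0.7500 − sin 0.0000) = 4.4089
y' = 3 − 1.3333·(cos 0.7500 − cos 0.0000) = 3.3577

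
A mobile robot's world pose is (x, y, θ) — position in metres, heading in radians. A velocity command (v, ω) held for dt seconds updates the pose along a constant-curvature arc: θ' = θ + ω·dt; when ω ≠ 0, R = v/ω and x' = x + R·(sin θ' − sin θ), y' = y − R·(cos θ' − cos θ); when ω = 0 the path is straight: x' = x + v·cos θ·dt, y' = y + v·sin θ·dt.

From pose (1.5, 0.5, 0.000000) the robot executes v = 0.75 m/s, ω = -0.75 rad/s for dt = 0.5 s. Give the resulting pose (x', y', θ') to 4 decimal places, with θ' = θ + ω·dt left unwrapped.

θ' = 0.0000 + -0.75·0.5 = -0.3750
R = v/ω = 0.75/-0.75 = -1.0000
x' = 1.5 + -1.0000·(sin -0.3750 − sin 0.0000) = 1.8663
y' = 0.5 − -1.0000·(cos -0.3750 − cos 0.0000) = 0.4305

(1.8663, 0.4305, -0.3750)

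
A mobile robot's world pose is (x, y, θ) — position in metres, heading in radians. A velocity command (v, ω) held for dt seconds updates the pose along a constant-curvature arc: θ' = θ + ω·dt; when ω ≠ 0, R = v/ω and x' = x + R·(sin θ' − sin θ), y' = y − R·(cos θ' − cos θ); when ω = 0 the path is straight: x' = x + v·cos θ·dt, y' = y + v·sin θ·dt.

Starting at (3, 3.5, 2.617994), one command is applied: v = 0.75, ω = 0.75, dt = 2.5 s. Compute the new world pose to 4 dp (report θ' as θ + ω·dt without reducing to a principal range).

(1.5240, 2.8516, 4.4930)

θ' = 2.6180 + 0.75·2.5 = 4.4930
R = v/ω = 0.75/0.75 = 1.0000
x' = 3 + 1.0000·(sin 4.4930 − sin 2.6180) = 1.5240
y' = 3.5 − 1.0000·(cos 4.4930 − cos 2.6180) = 2.8516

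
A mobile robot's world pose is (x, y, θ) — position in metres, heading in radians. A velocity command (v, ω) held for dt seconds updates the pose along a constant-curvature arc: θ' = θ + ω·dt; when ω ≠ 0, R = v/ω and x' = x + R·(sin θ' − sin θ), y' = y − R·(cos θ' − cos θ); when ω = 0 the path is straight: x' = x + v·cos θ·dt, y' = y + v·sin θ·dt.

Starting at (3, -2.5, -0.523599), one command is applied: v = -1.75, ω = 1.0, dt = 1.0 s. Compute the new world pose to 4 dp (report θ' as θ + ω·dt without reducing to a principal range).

(1.3225, -2.4604, 0.4764)

θ' = -0.5236 + 1.0·1.0 = 0.4764
R = v/ω = -1.75/1.0 = -1.7500
x' = 3 + -1.7500·(sin 0.4764 − sin -0.5236) = 1.3225
y' = -2.5 − -1.7500·(cos 0.4764 − cos -0.5236) = -2.4604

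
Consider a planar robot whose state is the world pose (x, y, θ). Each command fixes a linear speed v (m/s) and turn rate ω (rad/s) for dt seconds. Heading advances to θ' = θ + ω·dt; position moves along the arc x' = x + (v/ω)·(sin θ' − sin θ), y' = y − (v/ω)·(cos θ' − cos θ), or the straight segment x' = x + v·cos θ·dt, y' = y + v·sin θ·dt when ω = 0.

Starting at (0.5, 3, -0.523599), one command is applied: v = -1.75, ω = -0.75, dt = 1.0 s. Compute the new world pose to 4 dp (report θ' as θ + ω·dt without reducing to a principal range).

θ' = -0.5236 + -0.75·1.0 = -1.2736
R = v/ω = -1.75/-0.75 = 2.3333
x' = 0.5 + 2.3333·(sin -1.2736 − sin -0.5236) = -0.5644
y' = 3 − 2.3333·(cos -1.2736 − cos -0.5236) = 4.3374

(-0.5644, 4.3374, -1.2736)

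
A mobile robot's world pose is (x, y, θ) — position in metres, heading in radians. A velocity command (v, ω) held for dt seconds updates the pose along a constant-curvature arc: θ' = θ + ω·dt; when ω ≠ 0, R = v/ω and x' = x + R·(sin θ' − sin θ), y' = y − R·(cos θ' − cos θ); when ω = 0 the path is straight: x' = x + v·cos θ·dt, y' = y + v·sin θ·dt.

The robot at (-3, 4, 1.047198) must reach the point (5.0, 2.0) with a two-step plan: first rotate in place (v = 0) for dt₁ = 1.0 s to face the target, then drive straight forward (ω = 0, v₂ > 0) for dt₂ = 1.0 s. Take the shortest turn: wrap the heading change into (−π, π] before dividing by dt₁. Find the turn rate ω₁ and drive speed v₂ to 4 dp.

heading to target = atan2(2−4, 5−-3) = -0.2450
Δθ = wrap(-0.2450 − 1.0472) = -1.2922; ω₁ = Δθ/dt₁ = -1.2922
distance = √((5−-3)² + (2−4)²) = 8.2462; v₂ = distance/dt₂ = 8.2462

ω₁ = -1.2922, v₂ = 8.2462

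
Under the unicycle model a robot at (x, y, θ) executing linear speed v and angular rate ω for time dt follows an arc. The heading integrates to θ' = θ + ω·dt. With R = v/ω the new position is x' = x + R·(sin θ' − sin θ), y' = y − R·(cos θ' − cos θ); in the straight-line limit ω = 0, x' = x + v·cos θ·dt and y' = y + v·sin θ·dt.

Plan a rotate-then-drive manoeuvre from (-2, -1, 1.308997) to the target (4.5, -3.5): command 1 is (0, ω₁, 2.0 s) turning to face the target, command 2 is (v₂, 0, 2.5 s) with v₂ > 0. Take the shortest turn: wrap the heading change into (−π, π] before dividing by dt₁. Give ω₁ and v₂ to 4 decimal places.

heading to target = atan2(-3.5−-1, 4.5−-2) = -0.3672
Δθ = wrap(-0.3672 − 1.3090) = -1.6762; ω₁ = Δθ/dt₁ = -0.8381
distance = √((4.5−-2)² + (-3.5−-1)²) = 6.9642; v₂ = distance/dt₂ = 2.7857

ω₁ = -0.8381, v₂ = 2.7857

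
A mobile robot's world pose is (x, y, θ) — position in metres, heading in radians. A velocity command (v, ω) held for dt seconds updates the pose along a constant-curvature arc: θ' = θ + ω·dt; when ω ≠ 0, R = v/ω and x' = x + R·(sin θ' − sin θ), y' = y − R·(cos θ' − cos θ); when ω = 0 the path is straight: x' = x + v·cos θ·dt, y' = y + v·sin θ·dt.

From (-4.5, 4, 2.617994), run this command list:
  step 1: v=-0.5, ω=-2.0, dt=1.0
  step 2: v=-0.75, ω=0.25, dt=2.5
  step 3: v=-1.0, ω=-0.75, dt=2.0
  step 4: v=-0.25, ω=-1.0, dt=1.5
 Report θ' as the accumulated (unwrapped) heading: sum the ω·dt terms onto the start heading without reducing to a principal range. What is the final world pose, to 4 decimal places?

step 1: θ'=0.6180 (R=0.2500) → pose (-4.4801, 3.5797, 0.6180)
step 2: θ'=1.2430 (R=-3.0000) → pose (-5.5822, 2.1005, 1.2430)
step 3: θ'=-0.2570 (R=1.3333) → pose (-7.1835, 1.2402, -0.2570)
step 4: θ'=-1.7570 (R=0.2500) → pose (-7.3656, 1.5283, -1.7570)

(-7.3656, 1.5283, -1.7570)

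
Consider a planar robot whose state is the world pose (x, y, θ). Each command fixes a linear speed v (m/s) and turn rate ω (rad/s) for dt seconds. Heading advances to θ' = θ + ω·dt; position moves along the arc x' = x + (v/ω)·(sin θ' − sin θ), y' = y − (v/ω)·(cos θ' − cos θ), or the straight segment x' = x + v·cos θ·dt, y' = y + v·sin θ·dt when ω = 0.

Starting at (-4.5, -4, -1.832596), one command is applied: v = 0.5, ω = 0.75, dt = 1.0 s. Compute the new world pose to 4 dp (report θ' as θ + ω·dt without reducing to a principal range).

(-4.4448, -4.4852, -1.0826)

θ' = -1.8326 + 0.75·1.0 = -1.0826
R = v/ω = 0.5/0.75 = 0.6667
x' = -4.5 + 0.6667·(sin -1.0826 − sin -1.8326) = -4.4448
y' = -4 − 0.6667·(cos -1.0826 − cos -1.8326) = -4.4852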